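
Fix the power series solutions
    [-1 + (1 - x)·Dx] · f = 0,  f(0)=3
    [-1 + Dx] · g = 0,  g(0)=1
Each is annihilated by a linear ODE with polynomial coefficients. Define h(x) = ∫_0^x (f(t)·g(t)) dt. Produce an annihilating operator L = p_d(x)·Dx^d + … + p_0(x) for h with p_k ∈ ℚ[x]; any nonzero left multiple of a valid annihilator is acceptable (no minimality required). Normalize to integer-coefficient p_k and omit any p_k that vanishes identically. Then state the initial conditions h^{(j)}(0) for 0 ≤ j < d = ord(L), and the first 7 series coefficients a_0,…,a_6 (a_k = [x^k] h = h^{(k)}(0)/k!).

L = (2 - x)·Dx + (-1 + x)·Dx^2  (order 2).
h: a_k = 0, 3, 3, 5/2, 2, 13/8, 163/120, …
ICs: h(0) = 0, h′(0) = 3.

f: a_k = 3, 3, 3, 3, 3, 3, 3, …
g: a_k = 1, 1, 1/2, 1/6, 1/24, 1/120, 1/720, …
Sym-product of L_f,L_g gives L₀ (≤ ord 1).
h=∫₀ˣh₀: take L = L₀·Dx.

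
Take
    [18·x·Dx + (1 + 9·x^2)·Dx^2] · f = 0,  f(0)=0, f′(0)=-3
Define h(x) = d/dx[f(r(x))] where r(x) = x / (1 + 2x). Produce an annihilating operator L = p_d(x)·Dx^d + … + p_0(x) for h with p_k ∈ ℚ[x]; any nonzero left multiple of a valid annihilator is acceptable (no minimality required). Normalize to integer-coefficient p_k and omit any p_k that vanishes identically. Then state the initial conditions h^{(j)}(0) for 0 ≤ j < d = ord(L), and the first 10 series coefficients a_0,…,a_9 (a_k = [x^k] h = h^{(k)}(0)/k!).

L = (4 + 26·x) + (1 + 4·x + 13·x^2)·Dx  (order 1).
h: a_k = -3, 12, -9, -120, 597, -828, -4449, 28560, -56403, -145668, …
ICs: h(0) = -3.

f: a_k = 0, -3, 0, 9, 0, -243/5, 0, 2187/7, 0, -2187, …
f∘r: x↦r, Dx↦Dx/r' in L_f ⇒ L₀.
h₀' ⇒ L via d/dx closure of L₀.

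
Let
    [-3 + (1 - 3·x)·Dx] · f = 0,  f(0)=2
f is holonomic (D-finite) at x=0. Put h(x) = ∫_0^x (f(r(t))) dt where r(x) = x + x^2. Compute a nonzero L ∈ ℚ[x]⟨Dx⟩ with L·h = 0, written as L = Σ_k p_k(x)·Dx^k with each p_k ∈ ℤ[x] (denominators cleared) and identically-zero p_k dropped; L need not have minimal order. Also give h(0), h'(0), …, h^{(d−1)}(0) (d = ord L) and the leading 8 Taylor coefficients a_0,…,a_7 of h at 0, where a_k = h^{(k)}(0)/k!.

f: a_k = 2, 6, 18, 54, 162, 486, 1458, 4374, …
Substitute x→r, Dx→(1/r')Dx; clear ⇒ L₀.
∫: right-multiply L₀ by Dx.
L = (3 + 6·x)·Dx + (-1 + 3·x + 3·x^2)·Dx^2  (order 2).
h: a_k = 0, 2, 3, 8, 45/2, 342/5, 216, 702, …
ICs: h(0) = 0, h′(0) = 2.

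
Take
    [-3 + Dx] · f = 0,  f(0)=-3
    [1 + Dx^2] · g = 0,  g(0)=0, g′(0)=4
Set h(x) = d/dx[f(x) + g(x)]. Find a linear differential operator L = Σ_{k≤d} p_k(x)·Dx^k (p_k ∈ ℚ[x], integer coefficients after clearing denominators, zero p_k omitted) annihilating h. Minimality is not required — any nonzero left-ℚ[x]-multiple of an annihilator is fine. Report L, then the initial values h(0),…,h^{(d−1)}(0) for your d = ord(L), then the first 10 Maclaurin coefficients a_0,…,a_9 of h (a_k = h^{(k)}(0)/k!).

L = 3 - Dx + 3·Dx^2 - Dx^3  (order 3).
h: a_k = -5, -27, -85/2, -81/2, -725/24, -729/40, -1313/144, -2187/560, -1687/1152, -2187/4480, …
ICs: h(0) = -5, h′(0) = -27, h′′(0) = -85.

f: a_k = -3, -9, -27/2, -27/2, -81/8, -243/40, -243/80, -729/560, -2187/4480, -729/4480, …
g: a_k = 0, 4, 0, -2/3, 0, 1/30, 0, -1/1260, 0, 1/90720, …
Sum ⇒ L₀ = lclm(L_f,L_g) in ℚ(x)⟨Dx⟩.
Derive L from L₀ (diff closure).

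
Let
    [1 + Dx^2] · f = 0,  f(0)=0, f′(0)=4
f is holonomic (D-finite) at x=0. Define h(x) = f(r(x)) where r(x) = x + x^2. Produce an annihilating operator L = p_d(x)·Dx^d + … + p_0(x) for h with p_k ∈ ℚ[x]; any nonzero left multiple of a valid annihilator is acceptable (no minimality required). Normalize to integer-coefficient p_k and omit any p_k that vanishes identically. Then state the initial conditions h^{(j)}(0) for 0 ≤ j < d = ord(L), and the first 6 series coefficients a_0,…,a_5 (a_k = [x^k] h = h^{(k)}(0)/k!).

L = (1 + 6·x + 12·x^2 + 8·x^3) - 2·Dx + (1 + 2·x)·Dx^2  (order 2).
h: a_k = 0, 4, 4, -2/3, -2, -59/30, …
ICs: h(0) = 0, h′(0) = 4.

f: a_k = 0, 4, 0, -2/3, 0, 1/30, …
Change of var in L_f (x↦r) gives L₀.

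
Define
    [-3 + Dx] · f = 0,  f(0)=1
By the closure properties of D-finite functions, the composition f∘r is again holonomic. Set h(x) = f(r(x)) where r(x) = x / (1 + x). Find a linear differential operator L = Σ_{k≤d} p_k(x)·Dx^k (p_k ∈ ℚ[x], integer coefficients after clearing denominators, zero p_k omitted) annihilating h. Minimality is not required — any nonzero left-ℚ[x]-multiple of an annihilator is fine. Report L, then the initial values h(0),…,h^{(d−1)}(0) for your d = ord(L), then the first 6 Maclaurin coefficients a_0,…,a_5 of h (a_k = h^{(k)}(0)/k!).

f: a_k = 1, 3, 9/2, 9/2, 27/8, 81/40, …
h₀=f(r): pull back L_f along r ⇒ L₀.
L = -3 + (1 + 2·x + x^2)·Dx  (order 1).
h: a_k = 1, 3, 3/2, -3/2, 3/8, 21/40, …
ICs: h(0) = 1.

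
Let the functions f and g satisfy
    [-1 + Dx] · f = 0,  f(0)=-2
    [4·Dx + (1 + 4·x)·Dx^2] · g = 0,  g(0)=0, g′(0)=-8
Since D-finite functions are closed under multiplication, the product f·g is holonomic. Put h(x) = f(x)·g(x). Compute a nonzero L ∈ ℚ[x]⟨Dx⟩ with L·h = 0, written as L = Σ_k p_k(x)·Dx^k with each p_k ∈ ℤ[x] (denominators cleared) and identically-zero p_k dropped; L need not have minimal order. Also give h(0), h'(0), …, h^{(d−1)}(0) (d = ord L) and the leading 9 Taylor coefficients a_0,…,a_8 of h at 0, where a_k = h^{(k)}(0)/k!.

L = (-3 + 4·x) + (2 - 8·x)·Dx + (1 + 4·x)·Dx^2  (order 2).
h: a_k = 0, 16, -16, 184/3, -184, 3006/5, -18238/9, 2205587/315, -1109003/45, …
ICs: h(0) = 0, h′(0) = 16.

f: a_k = -2, -2, -1, -1/3, -1/12, -1/60, -1/360, -1/2520, -1/20160, …
g: a_k = 0, -8, 16, -128/3, 128, -2048/5, 4096/3, -32768/7, 16384, …
f·g: L₀ = L_f ⊗_s L_g, ord ≤ 1·2.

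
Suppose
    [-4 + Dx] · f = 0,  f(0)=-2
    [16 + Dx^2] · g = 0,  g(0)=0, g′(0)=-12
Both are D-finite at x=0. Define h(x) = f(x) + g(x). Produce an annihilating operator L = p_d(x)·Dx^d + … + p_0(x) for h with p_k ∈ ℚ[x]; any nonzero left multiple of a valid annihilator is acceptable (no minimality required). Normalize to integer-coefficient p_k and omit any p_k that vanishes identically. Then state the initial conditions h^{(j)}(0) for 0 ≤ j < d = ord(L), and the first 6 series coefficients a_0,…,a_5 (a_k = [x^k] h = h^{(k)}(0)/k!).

f: a_k = -2, -8, -16, -64/3, -64/3, -256/15, …
g: a_k = 0, -12, 0, 32, 0, -128/5, …
f+g: L₀ = lclm(L_f,L_g), ord ≤ 1+2.
L = -64 + 16·Dx - 4·Dx^2 + Dx^3  (order 3).
h: a_k = -2, -20, -16, 32/3, -64/3, -128/3, …
ICs: h(0) = -2, h′(0) = -20, h′′(0) = -32.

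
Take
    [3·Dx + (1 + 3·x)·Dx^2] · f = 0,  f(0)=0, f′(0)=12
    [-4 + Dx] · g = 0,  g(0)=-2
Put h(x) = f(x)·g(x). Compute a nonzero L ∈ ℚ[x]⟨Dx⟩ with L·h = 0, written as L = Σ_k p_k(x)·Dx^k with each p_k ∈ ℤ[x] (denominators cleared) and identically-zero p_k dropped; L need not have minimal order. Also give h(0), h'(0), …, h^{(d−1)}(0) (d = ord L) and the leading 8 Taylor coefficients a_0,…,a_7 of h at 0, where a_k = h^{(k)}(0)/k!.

L = (4 + 48·x) + (-5 - 24·x)·Dx + (1 + 3·x)·Dx^2  (order 2).
h: a_k = 0, -24, -60, -120, -94, -944/5, 124, -62072/105, …
ICs: h(0) = 0, h′(0) = -24.

f: a_k = 0, 12, -18, 36, -81, 972/5, -486, 8748/7, …
g: a_k = -2, -8, -16, -64/3, -64/3, -256/15, -512/45, -2048/315, …
f·g: L₀ = L_f ⊗_s L_g, ord ≤ 2·1.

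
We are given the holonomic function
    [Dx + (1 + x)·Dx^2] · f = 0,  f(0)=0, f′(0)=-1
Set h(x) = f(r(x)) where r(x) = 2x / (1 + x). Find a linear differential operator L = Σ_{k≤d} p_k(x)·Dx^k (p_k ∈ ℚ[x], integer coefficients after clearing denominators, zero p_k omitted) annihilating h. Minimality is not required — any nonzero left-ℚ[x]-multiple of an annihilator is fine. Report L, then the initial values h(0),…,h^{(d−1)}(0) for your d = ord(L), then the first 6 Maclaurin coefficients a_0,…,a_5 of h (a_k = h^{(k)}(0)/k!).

L = (4 + 6·x)·Dx + (1 + 4·x + 3·x^2)·Dx^2  (order 2).
h: a_k = 0, -2, 4, -26/3, 20, -242/5, …
ICs: h(0) = 0, h′(0) = -2.

f: a_k = 0, -1, 1/2, -1/3, 1/4, -1/5, …
Change of var in L_f (x↦r) gives L₀.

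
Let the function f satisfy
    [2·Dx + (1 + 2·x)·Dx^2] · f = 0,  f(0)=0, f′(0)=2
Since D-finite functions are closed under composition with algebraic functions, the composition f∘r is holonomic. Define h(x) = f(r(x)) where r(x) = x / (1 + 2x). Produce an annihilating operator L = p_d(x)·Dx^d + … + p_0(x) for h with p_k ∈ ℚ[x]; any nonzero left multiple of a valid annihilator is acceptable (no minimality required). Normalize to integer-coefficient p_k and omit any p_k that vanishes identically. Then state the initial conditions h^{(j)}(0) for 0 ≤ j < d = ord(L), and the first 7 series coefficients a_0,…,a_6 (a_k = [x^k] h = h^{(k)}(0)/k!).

L = (6 + 16·x)·Dx + (1 + 6·x + 8·x^2)·Dx^2  (order 2).
h: a_k = 0, 2, -6, 56/3, -60, 992/5, -672, …
ICs: h(0) = 0, h′(0) = 2.

f: a_k = 0, 2, -2, 8/3, -4, 32/5, -32/3, …
h₀=f(r): pull back L_f along r ⇒ L₀.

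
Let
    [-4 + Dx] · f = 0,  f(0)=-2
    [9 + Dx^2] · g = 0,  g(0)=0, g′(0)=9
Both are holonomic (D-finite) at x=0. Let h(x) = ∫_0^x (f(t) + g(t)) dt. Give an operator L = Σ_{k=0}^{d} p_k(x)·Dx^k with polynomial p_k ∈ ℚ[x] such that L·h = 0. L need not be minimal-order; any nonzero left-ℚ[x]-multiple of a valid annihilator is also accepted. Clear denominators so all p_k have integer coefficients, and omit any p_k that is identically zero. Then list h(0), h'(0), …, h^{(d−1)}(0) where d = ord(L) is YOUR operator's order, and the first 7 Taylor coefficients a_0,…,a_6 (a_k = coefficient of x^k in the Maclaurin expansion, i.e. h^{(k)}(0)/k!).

f: a_k = -2, -8, -16, -64/3, -64/3, -256/15, -512/45, …
g: a_k = 0, 9, 0, -27/2, 0, 243/40, 0, …
Sum ⇒ L₀ = lclm(L_f,L_g) in ℚ(x)⟨Dx⟩.
Integrate: L := L₀·Dx.
L = -36·Dx + 9·Dx^2 - 4·Dx^3 + Dx^4  (order 4).
h: a_k = 0, -2, 1/2, -16/3, -209/24, -64/15, -1319/720, …
ICs: h(0) = 0, h′(0) = -2, h′′(0) = 1, h′′′(0) = -32.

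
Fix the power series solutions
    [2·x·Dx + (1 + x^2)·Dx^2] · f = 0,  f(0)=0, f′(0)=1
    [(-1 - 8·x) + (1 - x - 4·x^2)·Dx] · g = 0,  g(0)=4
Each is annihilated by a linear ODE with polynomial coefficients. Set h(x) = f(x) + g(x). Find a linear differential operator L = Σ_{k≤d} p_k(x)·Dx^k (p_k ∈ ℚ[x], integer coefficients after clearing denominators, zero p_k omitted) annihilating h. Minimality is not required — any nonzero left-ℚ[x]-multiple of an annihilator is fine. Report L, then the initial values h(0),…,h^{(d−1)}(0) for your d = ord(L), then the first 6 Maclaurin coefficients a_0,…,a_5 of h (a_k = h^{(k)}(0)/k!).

f: a_k = 0, 1, 0, -1/3, 0, 1/5, …
g: a_k = 4, 4, 20, 36, 116, 260, …
Weyl lclm of L_f,L_g ⇒ L₀ (ord ≤ 3).
L = (10 - 40·x - 478·x^2 - 864·x^3 - 2496·x^4 - 384·x^6)·Dx + (-28 - 246·x - 316·x^2 - 1182·x^3 - 752·x^4 - 2048·x^5 - 48·x^6 - 384·x^7)·Dx^2 + (5 + 8·x + 32·x^2 - 104·x^3 - 197·x^4 - 128·x^5 - 288·x^6 - 16·x^7 - 64·x^8)·Dx^3  (order 3).
h: a_k = 4, 5, 20, 107/3, 116, 1301/5, …
ICs: h(0) = 4, h′(0) = 5, h′′(0) = 40.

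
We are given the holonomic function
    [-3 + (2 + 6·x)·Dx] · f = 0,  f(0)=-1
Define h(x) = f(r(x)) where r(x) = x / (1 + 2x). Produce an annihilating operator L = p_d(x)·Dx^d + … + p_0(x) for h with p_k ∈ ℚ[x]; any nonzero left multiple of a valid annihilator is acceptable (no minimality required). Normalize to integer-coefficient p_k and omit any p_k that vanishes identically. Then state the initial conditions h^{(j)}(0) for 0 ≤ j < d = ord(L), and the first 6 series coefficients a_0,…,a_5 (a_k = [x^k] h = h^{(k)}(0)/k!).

f: a_k = -1, -3/2, 9/8, -27/16, 405/128, -1701/256, …
L₀ from L_f via x↦r, Dx↦r'^{-1}Dx.
L = -3 + (2 + 14·x + 20·x^2)·Dx  (order 1).
h: a_k = -1, -3/2, 33/8, -195/16, 4965/128, -33909/256, …
ICs: h(0) = -1.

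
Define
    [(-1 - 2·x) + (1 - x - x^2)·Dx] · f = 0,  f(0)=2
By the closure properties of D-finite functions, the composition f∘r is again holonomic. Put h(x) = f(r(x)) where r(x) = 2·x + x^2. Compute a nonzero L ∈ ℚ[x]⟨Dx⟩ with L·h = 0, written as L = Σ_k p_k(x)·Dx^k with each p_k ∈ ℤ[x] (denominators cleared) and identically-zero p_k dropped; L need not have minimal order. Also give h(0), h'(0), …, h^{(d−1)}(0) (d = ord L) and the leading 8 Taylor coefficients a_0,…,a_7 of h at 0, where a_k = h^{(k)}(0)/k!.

f: a_k = 2, 2, 4, 6, 10, 16, 26, 42, …
f∘r: x↦r, Dx↦Dx/r' in L_f ⇒ L₀.
L = (2 + 10·x + 12·x^2 + 4·x^3) + (-1 + 2·x + 5·x^2 + 4·x^3 + x^4)·Dx  (order 1).
h: a_k = 2, 4, 18, 64, 236, 868, 3190, 11728, …
ICs: h(0) = 2.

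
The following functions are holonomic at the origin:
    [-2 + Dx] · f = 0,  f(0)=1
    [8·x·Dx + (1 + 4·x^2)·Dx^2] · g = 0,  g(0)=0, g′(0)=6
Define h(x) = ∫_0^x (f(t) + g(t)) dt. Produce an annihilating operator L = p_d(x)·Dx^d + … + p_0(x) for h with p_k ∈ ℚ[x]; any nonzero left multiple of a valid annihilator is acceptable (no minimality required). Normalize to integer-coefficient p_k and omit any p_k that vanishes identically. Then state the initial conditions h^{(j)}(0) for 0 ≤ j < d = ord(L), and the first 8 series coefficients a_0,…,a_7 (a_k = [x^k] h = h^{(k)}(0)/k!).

L = (8 - 32·x - 32·x^2)·Dx^2 + (-6 + 12·x + 8·x^2 - 16·x^3)·Dx^3 + (1 + 2·x + 4·x^2 + 8·x^3)·Dx^4  (order 4).
h: a_k = 0, 1, 4, 2/3, -5/3, 2/15, 146/45, 4/315, …
ICs: h(0) = 0, h′(0) = 1, h′′(0) = 8, h′′′(0) = 4.

f: a_k = 1, 2, 2, 4/3, 2/3, 4/15, 4/45, 8/315, …
g: a_k = 0, 6, 0, -8, 0, 96/5, 0, -384/7, …
h₀=f+g: left-lcm gives L₀, ord ≤ 3.
∫: right-multiply L₀ by Dx.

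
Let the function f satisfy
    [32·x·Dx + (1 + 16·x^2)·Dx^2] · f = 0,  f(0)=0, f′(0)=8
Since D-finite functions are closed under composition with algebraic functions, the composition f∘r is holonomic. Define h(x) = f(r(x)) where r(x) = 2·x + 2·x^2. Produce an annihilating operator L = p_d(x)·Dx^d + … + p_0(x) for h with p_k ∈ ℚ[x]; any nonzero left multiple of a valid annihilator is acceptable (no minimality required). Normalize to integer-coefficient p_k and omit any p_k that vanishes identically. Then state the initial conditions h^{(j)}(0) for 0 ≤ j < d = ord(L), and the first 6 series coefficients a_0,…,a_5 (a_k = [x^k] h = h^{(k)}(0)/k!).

f: a_k = 0, 8, 0, -128/3, 0, 2048/5, …
f∘r: x↦r, Dx↦Dx/r' in L_f ⇒ L₀.
L = (-2 + 128·x + 512·x^2 + 768·x^3 + 384·x^4)·Dx + (1 + 2·x + 64·x^2 + 256·x^3 + 320·x^4 + 128·x^5)·Dx^2  (order 2).
h: a_k = 0, 16, 16, -1024/3, -1024, 60416/5, …
ICs: h(0) = 0, h′(0) = 16.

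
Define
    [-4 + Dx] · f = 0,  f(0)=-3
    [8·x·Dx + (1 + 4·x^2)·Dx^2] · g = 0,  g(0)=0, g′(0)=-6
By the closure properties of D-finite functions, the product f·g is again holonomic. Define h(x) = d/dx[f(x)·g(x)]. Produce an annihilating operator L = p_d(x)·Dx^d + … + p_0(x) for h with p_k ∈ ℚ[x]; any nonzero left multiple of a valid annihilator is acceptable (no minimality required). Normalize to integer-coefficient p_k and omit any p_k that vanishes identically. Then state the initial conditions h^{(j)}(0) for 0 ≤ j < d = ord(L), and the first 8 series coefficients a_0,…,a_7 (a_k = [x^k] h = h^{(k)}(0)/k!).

f: a_k = -3, -12, -24, -32, -32, -128/5, -256/15, -1024/105, …
g: a_k = 0, -6, 0, 8, 0, -96/5, 0, 384/7, …
f·g: L₀ = L_f ⊗_s L_g, ord ≤ 1·2.
h=h₀': d/dx-closure on L₀ ⇒ L.
L = (8 - 64·x + 224·x^2 - 256·x^3 + 256·x^4) + (-6 + 24·x - 88·x^2 + 96·x^3 - 128·x^4)·Dx + (1 - 2·x + 8·x^2 - 8·x^3 + 16·x^4)·Dx^2  (order 2).
h: a_k = 18, 144, 360, 384, 288, 768, 4992/5, -53248/35, …
ICs: h(0) = 18, h′(0) = 144.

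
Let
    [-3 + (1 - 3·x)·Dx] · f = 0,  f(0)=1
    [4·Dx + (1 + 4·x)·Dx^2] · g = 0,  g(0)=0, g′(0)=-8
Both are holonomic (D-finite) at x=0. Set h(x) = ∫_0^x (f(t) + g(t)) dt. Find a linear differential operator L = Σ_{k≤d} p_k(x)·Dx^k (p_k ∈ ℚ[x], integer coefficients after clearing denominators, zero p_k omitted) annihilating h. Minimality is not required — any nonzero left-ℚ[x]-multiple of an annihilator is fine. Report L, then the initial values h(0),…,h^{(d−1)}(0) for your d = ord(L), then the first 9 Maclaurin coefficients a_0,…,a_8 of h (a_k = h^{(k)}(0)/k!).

L = (204 + 144·x)·Dx^2 + (11 + 312·x + 288·x^2)·Dx^3 + (-5 - 11·x + 54·x^2 + 72·x^3)·Dx^4  (order 4).
h: a_k = 0, 1, -5/2, 25/3, -47/12, 209/5, -833/30, 6283/21, -17459/56, …
ICs: h(0) = 0, h′(0) = 1, h′′(0) = -5, h′′′(0) = 50.

f: a_k = 1, 3, 9, 27, 81, 243, 729, 2187, 6561, …
g: a_k = 0, -8, 16, -128/3, 128, -2048/5, 4096/3, -32768/7, 16384, …
f+g: L₀ = lclm(L_f,L_g), ord ≤ 1+2.
h=∫₀ˣh₀: take L = L₀·Dx.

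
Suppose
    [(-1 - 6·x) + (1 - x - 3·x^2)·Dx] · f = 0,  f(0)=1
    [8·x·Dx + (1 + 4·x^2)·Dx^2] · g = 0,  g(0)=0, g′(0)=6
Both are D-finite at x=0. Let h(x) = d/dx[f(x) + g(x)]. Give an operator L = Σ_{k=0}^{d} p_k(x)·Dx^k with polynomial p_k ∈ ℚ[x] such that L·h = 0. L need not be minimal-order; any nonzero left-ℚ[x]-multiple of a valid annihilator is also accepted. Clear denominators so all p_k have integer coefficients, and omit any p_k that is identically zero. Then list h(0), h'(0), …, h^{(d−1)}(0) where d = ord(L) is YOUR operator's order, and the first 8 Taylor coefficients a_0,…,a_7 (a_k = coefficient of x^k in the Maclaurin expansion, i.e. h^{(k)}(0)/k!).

f: a_k = 1, 1, 4, 7, 19, 40, 97, 217, …
g: a_k = 0, 6, 0, -8, 0, 96/5, 0, -384/7, …
L₀ := lclm(L_f,L_g); ord L₀ ≤ 1+2.
h₀' ⇒ L via d/dx closure of L₀.
L = (-32 + 128·x + 1488·x^2 + 2880·x^3 + 8424·x^4 + 2592·x^6) + (25 + 160·x + 214·x^2 + 1188·x^3 + 2628·x^4 + 6264·x^5 + 432·x^6 + 2592·x^7)·Dx + (-4 - 9·x - 54·x^2 + 66·x^3 + x^4 + 444·x^5 + 720·x^6 + 144·x^7 + 432·x^8)·Dx^2  (order 2).
h: a_k = 7, 8, -3, 76, 296, 582, 1135, 4064, …
ICs: h(0) = 7, h′(0) = 8.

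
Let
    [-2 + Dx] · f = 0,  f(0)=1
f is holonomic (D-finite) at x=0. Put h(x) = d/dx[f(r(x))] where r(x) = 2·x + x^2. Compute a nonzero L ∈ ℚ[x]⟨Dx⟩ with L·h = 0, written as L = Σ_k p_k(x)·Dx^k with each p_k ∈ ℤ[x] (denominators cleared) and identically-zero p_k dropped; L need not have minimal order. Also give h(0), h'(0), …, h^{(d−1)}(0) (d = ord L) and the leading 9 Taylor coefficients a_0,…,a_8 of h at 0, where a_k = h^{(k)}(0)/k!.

f: a_k = 1, 2, 2, 4/3, 2/3, 4/15, 4/45, 8/315, 2/315, …
Change of var in L_f (x↦r) gives L₀.
Derive L from L₀ (diff closure).
L = (5 + 8·x + 4·x^2) + (-1 - x)·Dx  (order 1).
h: a_k = 4, 20, 56, 344/3, 568/3, 3992/15, 2960/9, 115088/315, 116744/315, …
ICs: h(0) = 4.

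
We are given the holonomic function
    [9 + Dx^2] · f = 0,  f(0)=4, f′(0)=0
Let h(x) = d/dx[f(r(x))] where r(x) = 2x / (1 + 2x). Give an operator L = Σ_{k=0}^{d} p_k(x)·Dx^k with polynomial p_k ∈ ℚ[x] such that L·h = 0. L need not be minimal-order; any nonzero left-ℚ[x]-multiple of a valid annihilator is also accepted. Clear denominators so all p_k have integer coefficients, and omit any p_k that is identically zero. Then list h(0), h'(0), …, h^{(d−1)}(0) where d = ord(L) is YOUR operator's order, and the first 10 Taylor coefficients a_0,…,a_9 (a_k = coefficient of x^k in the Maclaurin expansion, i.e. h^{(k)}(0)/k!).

f: a_k = 4, 0, -18, 0, 27/2, 0, -81/20, 0, 729/1120, 0, …
L₀ from L_f via x↦r, Dx↦r'^{-1}Dx.
h=h₀': d/dx-closure on L₀ ⇒ L.
L = (60 + 96·x + 96·x^2) + (12 + 72·x + 144·x^2 + 96·x^3)·Dx + (1 + 8·x + 24·x^2 + 32·x^3 + 16·x^4)·Dx^2  (order 2).
h: a_k = 0, -144, 864, -2592, 2880, 78624/5, -616896/5, 18787392/35, -62964864/35, 173848032/35, …
ICs: h(0) = 0, h′(0) = -144.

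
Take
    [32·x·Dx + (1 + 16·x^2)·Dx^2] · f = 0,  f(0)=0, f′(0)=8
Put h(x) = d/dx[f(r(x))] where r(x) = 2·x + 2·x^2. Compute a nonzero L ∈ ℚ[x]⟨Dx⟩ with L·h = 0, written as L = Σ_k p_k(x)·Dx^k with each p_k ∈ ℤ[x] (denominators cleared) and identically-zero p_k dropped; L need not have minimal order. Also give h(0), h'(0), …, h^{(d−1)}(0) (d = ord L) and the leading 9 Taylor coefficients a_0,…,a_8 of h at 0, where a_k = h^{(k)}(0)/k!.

L = (-2 + 128·x + 512·x^2 + 768·x^3 + 384·x^4) + (1 + 2·x + 64·x^2 + 256·x^3 + 320·x^4 + 128·x^5)·Dx  (order 1).
h: a_k = 16, 32, -1024, -4096, 60416, 391168, -3276800, -32505856, 155779072, …
ICs: h(0) = 16.

f: a_k = 0, 8, 0, -128/3, 0, 2048/5, 0, -32768/7, 0, …
f∘r: x↦r, Dx↦Dx/r' in L_f ⇒ L₀.
Derive L from L₀ (diff closure).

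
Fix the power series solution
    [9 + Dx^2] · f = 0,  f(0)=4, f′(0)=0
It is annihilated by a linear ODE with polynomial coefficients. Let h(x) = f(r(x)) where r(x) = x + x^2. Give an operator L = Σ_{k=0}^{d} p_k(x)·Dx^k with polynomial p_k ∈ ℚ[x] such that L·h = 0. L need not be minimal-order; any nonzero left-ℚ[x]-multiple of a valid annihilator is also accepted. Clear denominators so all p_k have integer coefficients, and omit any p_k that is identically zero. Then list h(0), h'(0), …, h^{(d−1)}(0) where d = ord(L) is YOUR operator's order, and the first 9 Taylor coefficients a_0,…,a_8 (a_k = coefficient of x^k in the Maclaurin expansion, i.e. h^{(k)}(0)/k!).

f: a_k = 4, 0, -18, 0, 27/2, 0, -81/20, 0, 729/1120, …
Change of var in L_f (x↦r) gives L₀.
L = (9 + 54·x + 108·x^2 + 72·x^3) - 2·Dx + (1 + 2·x)·Dx^2  (order 2).
h: a_k = 4, 0, -18, -36, -9/2, 54, 1539/20, 297/10, -52191/1120, …
ICs: h(0) = 4, h′(0) = 0.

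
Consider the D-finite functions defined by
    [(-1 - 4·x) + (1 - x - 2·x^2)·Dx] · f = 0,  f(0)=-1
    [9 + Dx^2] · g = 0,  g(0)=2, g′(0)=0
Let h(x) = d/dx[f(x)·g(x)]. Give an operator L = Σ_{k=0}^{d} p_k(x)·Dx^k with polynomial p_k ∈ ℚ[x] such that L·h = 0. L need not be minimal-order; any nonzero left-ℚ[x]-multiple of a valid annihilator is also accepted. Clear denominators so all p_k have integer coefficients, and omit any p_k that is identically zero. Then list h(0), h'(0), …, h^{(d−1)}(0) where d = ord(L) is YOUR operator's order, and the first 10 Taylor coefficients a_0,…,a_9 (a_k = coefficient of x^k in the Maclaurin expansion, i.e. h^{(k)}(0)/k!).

f: a_k = -1, -1, -3, -5, -11, -21, -43, -85, -171, -341, …
g: a_k = 2, 0, -9, 0, 27/4, 0, -81/40, 0, 729/2240, 0, …
f·g: L₀ = L_f ⊗_s L_g, ord ≤ 1·2.
Differentiate: ansatz ord ≤ ord L₀ ⇒ L.
L = (-33 - 162·x - 243·x^2 + 324·x^3 + 324·x^4) + (-6 - 6·x + 108·x^2 + 144·x^3)·Dx + (5 - 14·x - 19·x^2 + 36·x^3 + 36·x^4)·Dx^2  (order 2).
h: a_k = -2, 6, -3, -7, -75/4, -627/20, -3563/40, -52641/280, -986841/2240, -2148581/2240, …
ICs: h(0) = -2, h′(0) = 6.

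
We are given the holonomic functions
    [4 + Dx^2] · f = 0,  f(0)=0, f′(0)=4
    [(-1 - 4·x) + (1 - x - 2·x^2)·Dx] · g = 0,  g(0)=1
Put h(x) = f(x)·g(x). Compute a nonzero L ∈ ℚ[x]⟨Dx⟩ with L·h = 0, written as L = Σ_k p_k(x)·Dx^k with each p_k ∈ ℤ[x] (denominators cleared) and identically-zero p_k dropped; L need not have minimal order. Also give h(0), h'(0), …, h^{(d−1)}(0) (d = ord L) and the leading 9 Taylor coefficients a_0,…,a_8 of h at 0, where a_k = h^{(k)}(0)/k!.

f: a_k = 0, 4, 0, -8/3, 0, 8/15, 0, -16/315, 0, …
g: a_k = 1, 1, 3, 5, 11, 21, 43, 85, 171, …
h₀=f·g: eliminate ⇒ L₀, order ≤ 2·1.
L = (4·x + 8·x^2) + (2 + 8·x)·Dx + (-1 + x + 2·x^2)·Dx^2  (order 2).
h: a_k = 0, 4, 4, 28/3, 52/3, 548/15, 356/5, 45428/315, 90284/315, …
ICs: h(0) = 0, h′(0) = 4.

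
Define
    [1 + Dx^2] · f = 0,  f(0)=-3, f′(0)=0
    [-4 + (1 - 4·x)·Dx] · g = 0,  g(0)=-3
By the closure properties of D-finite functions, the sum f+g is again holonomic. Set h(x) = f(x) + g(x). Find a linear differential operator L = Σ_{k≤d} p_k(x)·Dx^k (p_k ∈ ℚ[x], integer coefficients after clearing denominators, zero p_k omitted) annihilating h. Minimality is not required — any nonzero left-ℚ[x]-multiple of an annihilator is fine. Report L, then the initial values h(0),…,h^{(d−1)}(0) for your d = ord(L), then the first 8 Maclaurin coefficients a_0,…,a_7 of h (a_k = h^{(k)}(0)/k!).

L = (-388 + 32·x - 64·x^2) + (33 - 140·x + 48·x^2 - 64·x^3)·Dx + (-388 + 32·x - 64·x^2)·Dx^2 + (33 - 140·x + 48·x^2 - 64·x^3)·Dx^3  (order 3).
h: a_k = -6, -12, -93/2, -192, -6145/8, -3072, -2949119/240, -49152, …
ICs: h(0) = -6, h′(0) = -12, h′′(0) = -93.

f: a_k = -3, 0, 3/2, 0, -1/8, 0, 1/240, 0, …
g: a_k = -3, -12, -48, -192, -768, -3072, -12288, -49152, …
Sum ⇒ L₀ = lclm(L_f,L_g) in ℚ(x)⟨Dx⟩.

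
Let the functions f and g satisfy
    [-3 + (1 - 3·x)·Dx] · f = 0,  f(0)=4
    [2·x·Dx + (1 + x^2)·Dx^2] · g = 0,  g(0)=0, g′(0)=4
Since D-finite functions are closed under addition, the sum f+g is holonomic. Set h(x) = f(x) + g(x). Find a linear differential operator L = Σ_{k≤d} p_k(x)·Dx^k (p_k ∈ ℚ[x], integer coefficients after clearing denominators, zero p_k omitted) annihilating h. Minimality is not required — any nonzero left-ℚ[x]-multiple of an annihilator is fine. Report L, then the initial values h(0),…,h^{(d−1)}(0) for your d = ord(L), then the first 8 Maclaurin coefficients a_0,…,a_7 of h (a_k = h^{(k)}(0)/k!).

f: a_k = 4, 12, 36, 108, 324, 972, 2916, 8748, …
g: a_k = 0, 4, 0, -4/3, 0, 4/5, 0, -4/7, …
f+g: L₀ = lclm(L_f,L_g), ord ≤ 1+2.
L = (-6 + 72·x + 18·x^2)·Dx + (28 - 6·x + 60·x^2 + 18·x^3)·Dx^2 + (-3 + 8·x + 8·x^3 + 3·x^4)·Dx^3  (order 3).
h: a_k = 4, 16, 36, 320/3, 324, 4864/5, 2916, 61232/7, …
ICs: h(0) = 4, h′(0) = 16, h′′(0) = 72.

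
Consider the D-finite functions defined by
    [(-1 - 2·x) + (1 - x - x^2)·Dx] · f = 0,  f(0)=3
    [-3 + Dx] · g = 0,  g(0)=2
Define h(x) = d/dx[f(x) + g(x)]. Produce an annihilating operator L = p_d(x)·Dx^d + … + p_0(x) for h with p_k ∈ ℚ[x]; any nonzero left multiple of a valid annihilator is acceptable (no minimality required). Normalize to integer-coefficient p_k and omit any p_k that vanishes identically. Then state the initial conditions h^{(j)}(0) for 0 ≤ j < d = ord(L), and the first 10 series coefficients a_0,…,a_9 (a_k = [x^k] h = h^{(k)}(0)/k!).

f: a_k = 3, 3, 6, 9, 15, 24, 39, 63, 102, 165, …
g: a_k = 2, 6, 9, 9, 27/4, 81/20, 81/40, 243/280, 729/2240, 243/2240, …
h₀=f+g: left-lcm gives L₀, ord ≤ 2.
Differentiate: ansatz ord ≤ ord L₀ ⇒ L.
L = (18 + 126·x + 144·x^2 + 180·x^3 + 54·x^4) + (-9 - 48·x - 81·x^2 - 24·x^3 + 45·x^4 + 18·x^5)·Dx + (1 + 2·x + 11·x^2 - 12·x^3 - 21·x^4 - 6·x^5)·Dx^2  (order 2).
h: a_k = 9, 30, 54, 87, 561/4, 4923/20, 17883/40, 229209/280, 3328587/2240, 5981529/2240, …
ICs: h(0) = 9, h′(0) = 30.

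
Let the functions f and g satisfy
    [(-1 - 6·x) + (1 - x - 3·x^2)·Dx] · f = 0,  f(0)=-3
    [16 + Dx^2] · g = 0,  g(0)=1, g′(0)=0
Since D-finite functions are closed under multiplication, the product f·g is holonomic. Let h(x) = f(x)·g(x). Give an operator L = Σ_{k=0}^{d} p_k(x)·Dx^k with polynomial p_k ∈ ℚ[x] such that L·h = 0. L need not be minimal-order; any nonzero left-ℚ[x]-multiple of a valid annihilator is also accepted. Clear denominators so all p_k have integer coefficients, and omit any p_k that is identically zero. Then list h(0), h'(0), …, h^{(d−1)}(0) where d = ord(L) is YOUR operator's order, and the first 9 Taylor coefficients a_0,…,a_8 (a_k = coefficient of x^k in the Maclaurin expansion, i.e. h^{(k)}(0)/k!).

f: a_k = -3, -3, -12, -21, -57, -120, -291, -651, -1524, …
g: a_k = 1, 0, -8, 0, 32/3, 0, -256/45, 0, 512/315, …
Product ⇒ symmetric product L₀, ord ≤ 2.
L = (-10 + 16·x + 48·x^2) + (2 + 12·x)·Dx + (-1 + x + 3·x^2)·Dx^2  (order 2).
h: a_k = -3, -3, 12, 3, 7, 16, 811/15, 1531/15, 27236/105, …
ICs: h(0) = -3, h′(0) = -3.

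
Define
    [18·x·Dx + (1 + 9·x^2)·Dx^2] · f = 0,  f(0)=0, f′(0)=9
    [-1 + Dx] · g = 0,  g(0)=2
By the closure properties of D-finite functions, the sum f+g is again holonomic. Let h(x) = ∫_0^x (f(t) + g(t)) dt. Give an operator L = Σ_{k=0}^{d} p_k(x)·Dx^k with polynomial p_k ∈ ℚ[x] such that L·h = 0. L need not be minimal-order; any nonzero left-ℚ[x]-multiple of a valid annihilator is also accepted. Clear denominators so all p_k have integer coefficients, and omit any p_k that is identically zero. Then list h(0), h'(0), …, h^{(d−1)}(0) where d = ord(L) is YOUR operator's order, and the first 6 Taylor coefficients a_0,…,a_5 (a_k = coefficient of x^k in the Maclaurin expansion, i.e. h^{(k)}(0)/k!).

f: a_k = 0, 9, 0, -27, 0, 729/5, …
g: a_k = 2, 2, 1, 1/3, 1/12, 1/60, …
L₀ := lclm(L_f,L_g); ord L₀ ≤ 2+1.
h=∫h₀ ⇒ L = L₀·Dx.
L = (18 - 18·x - 486·x^2 - 162·x^3)·Dx^2 + (-19 + 468·x^2 - 81·x^4)·Dx^3 + (1 + 18·x + 18·x^2 + 162·x^3 + 81·x^4)·Dx^4  (order 4).
h: a_k = 0, 2, 11/2, 1/3, -20/3, 1/60, …
ICs: h(0) = 0, h′(0) = 2, h′′(0) = 11, h′′′(0) = 2.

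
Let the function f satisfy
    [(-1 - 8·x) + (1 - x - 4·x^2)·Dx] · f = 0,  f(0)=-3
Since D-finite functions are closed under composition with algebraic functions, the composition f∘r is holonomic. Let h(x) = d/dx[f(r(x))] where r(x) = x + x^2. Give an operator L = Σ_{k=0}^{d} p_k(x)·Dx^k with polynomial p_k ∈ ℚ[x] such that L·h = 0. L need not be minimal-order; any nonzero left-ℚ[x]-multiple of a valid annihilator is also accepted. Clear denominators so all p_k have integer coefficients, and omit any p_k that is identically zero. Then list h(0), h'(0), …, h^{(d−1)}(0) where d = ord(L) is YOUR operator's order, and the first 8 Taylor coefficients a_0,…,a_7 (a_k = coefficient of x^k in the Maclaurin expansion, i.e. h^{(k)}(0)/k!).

f: a_k = -3, -3, -15, -27, -87, -195, -543, -1323, …
Substitute x→r, Dx→(1/r')Dx; clear ⇒ L₀.
h₀' ⇒ L via d/dx closure of L₀.
L = (12 + 78·x + 246·x^2 + 656·x^3 + 1128·x^4 + 960·x^5 + 320·x^6) + (-1 - 9·x - 9·x^2 + 66·x^3 + 220·x^4 + 312·x^5 + 224·x^6 + 64·x^7)·Dx  (order 1).
h: a_k = -3, -36, -171, -732, -3120, -12402, -48153, -183504, …
ICs: h(0) = -3.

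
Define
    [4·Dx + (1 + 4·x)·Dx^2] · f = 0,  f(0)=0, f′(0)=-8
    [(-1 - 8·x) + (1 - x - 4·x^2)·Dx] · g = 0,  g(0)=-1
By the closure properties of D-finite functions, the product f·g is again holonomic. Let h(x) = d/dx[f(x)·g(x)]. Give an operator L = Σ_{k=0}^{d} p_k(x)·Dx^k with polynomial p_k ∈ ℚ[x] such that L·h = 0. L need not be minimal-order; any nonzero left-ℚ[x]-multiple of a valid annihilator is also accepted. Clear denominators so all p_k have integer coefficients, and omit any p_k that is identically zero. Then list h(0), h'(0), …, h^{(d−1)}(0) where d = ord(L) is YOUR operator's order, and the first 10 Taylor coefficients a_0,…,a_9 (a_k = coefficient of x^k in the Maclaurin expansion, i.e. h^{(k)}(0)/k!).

L = (152 + 864·x + 2304·x^2) + (1 + 100·x + 960·x^2 + 1792·x^3)·Dx + (-3 - 25·x - 24·x^2 + 176·x^3 + 256·x^4)·Dx^2  (order 2).
h: a_k = 8, -16, 200, -1120/3, 8744/3, -34672/5, 41000, -12725824/105, 20957896/35, -128382256/63, …
ICs: h(0) = 8, h′(0) = -16.

f: a_k = 0, -8, 16, -128/3, 128, -2048/5, 4096/3, -32768/7, 16384, -524288/9, …
g: a_k = -1, -1, -5, -9, -29, -65, -181, -441, -1165, -2929, …
Sym-product of L_f,L_g gives L₀ (≤ ord 2).
h=h₀': d/dx-closure on L₀ ⇒ L.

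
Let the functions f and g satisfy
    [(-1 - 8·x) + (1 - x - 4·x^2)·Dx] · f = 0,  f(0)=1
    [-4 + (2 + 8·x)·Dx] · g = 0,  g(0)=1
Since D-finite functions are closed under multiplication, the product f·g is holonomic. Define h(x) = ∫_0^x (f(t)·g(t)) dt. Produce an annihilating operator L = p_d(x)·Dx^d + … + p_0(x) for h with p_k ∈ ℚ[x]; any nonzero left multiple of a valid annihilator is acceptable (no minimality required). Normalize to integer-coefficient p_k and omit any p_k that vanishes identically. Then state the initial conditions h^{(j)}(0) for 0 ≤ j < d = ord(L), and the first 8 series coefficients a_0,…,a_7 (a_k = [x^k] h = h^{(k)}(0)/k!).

f: a_k = 1, 1, 5, 9, 29, 65, 181, 441, …
g: a_k = 1, 2, -2, 4, -10, 28, -84, 264, …
f·g: L₀ = L_f ⊗_s L_g, ord ≤ 1·1.
∫: right-multiply L₀ by Dx.
L = (3 + 10·x + 24·x^2)·Dx + (-1 - 3·x + 8·x^2 + 16·x^3)·Dx^2  (order 2).
h: a_k = 0, 1, 3/2, 5/3, 21/4, 31/5, 143/6, 183/7, …
ICs: h(0) = 0, h′(0) = 1.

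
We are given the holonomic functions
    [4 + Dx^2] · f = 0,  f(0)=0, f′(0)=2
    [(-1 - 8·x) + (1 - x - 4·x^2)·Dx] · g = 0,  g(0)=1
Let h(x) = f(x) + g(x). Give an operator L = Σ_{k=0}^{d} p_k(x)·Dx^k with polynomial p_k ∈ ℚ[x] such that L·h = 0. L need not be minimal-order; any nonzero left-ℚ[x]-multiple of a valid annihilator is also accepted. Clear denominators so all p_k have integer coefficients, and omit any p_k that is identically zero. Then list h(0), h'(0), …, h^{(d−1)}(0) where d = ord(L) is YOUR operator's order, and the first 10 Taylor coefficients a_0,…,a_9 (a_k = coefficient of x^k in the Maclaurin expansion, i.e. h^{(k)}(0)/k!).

f: a_k = 0, 2, 0, -4/3, 0, 4/15, 0, -8/315, 0, 4/2835, …
g: a_k = 1, 1, 5, 9, 29, 65, 181, 441, 1165, 2929, …
Sum ⇒ L₀ = lclm(L_f,L_g) in ℚ(x)⟨Dx⟩.
L = (-116 - 1008·x - 968·x^2 - 2688·x^3 - 640·x^4 - 1024·x^5) + (28 + 4·x - 8·x^2 - 200·x^3 - 480·x^4 - 384·x^5 - 512·x^6)·Dx + (-29 - 252·x - 242·x^2 - 672·x^3 - 160·x^4 - 256·x^5)·Dx^2 + (7 + x - 2·x^2 - 50·x^3 - 120·x^4 - 96·x^5 - 128·x^6)·Dx^3  (order 3).
h: a_k = 1, 3, 5, 23/3, 29, 979/15, 181, 138907/315, 1165, 8303719/2835, …
ICs: h(0) = 1, h′(0) = 3, h′′(0) = 10.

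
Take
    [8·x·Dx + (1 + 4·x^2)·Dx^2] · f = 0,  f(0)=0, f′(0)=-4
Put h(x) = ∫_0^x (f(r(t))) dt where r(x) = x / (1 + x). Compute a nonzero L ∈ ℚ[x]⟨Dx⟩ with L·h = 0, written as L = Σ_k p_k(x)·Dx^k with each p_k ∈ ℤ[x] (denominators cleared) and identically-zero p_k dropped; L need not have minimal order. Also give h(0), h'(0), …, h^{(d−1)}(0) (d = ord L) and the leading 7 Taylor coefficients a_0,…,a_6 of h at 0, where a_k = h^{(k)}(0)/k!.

L = (2 + 10·x)·Dx^2 + (1 + 2·x + 5·x^2)·Dx^3  (order 3).
h: a_k = 0, 0, -2, 4/3, 1/3, -12/5, 38/15, …
ICs: h(0) = 0, h′(0) = 0, h′′(0) = -4.

f: a_k = 0, -4, 0, 16/3, 0, -64/5, 0, …
L₀ from L_f via x↦r, Dx↦r'^{-1}Dx.
∫: right-multiply L₀ by Dx.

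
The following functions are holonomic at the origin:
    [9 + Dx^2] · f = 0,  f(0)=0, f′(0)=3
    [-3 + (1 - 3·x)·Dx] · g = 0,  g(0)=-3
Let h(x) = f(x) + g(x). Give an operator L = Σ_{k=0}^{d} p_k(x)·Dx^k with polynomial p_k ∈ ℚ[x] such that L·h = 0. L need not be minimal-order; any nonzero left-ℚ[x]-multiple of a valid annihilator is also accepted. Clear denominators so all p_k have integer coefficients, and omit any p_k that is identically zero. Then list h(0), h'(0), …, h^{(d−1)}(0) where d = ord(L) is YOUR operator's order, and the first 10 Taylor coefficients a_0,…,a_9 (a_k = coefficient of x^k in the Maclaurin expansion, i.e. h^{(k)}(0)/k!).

f: a_k = 0, 3, 0, -9/2, 0, 81/40, 0, -243/560, 0, 243/4480, …
g: a_k = -3, -9, -27, -81, -243, -729, -2187, -6561, -19683, -59049, …
L₀ := lclm(L_f,L_g); ord L₀ ≤ 2+1.
L = (-63 + 54·x - 81·x^2) + (9 - 45·x + 81·x^2 - 81·x^3)·Dx + (-7 + 6·x - 9·x^2)·Dx^2 + (1 - 5·x + 9·x^2 - 9·x^3)·Dx^3  (order 3).
h: a_k = -3, -6, -27, -171/2, -243, -29079/40, -2187, -3674403/560, -19683, -264539277/4480, …
ICs: h(0) = -3, h′(0) = -6, h′′(0) = -54.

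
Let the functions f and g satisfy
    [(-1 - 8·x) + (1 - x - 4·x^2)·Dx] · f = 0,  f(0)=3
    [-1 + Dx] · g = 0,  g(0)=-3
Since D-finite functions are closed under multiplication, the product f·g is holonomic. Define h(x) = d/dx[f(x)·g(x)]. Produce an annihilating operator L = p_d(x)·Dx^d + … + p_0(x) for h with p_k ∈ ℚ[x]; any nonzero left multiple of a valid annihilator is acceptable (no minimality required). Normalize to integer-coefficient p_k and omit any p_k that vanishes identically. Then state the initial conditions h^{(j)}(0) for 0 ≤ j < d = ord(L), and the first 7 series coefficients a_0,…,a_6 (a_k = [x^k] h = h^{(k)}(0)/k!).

f: a_k = 3, 3, 15, 27, 87, 195, 543, …
g: a_k = -3, -3, -3/2, -1/2, -1/8, -1/40, -1/240, …
Product ⇒ symmetric product L₀, ord ≤ 1.
h=h₀': d/dx-closure on L₀ ⇒ L.
L = (13 + 36·x + 65·x^2 - 56·x^3 + 16·x^4) + (-2 - 5·x + 19·x^2 + 24·x^3 - 16·x^4)·Dx  (order 1).
h: a_k = -18, -117, -396, -2931/2, -17889/4, -566391/40, -831287/20, …
ICs: h(0) = -18.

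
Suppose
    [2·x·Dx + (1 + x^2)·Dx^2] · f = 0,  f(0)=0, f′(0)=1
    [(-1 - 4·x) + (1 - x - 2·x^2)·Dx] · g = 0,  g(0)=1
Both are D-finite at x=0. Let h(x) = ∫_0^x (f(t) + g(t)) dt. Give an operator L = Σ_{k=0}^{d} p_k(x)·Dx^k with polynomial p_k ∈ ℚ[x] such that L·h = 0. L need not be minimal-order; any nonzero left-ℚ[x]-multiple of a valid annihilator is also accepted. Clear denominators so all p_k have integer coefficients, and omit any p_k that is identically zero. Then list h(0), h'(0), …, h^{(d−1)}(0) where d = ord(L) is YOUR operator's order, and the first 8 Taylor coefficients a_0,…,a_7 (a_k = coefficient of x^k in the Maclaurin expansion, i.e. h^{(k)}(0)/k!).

L = (6 - 24·x - 162·x^2 - 240·x^3 - 384·x^4 - 48·x^6)·Dx^2 + (-16 - 74·x - 88·x^2 - 226·x^3 - 212·x^4 - 304·x^5 - 12·x^6 - 48·x^7)·Dx^3 + (3 + 4·x + 8·x^2 - 28·x^3 - 27·x^4 - 36·x^5 - 40·x^6 - 4·x^7 - 8·x^8)·Dx^4  (order 4).
h: a_k = 0, 1, 1, 1, 7/6, 11/5, 53/15, 43/7, …
ICs: h(0) = 0, h′(0) = 1, h′′(0) = 2, h′′′(0) = 6.

f: a_k = 0, 1, 0, -1/3, 0, 1/5, 0, -1/7, …
g: a_k = 1, 1, 3, 5, 11, 21, 43, 85, …
Weyl lclm of L_f,L_g ⇒ L₀ (ord ≤ 3).
Integrate: L := L₀·Dx.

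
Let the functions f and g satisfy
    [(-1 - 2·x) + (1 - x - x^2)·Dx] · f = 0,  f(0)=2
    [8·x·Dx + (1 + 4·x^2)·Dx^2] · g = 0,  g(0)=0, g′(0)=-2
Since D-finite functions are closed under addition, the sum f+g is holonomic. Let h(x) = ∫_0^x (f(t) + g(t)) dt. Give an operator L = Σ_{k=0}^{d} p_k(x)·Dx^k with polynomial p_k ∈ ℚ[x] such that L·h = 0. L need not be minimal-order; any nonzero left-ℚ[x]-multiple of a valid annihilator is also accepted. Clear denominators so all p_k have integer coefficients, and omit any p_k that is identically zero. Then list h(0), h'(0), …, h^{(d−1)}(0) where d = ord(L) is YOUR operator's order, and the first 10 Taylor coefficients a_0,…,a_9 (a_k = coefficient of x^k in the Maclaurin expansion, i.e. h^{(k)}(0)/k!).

f: a_k = 2, 2, 4, 6, 10, 16, 26, 42, 68, 110, …
g: a_k = 0, -2, 0, 8/3, 0, -32/5, 0, 128/7, 0, -512/9, …
L₀ := lclm(L_f,L_g); ord L₀ ≤ 1+2.
Integrate: L := L₀·Dx.
L = (-16 + 64·x + 400·x^2 + 576·x^3 + 696·x^4 + 96·x^6)·Dx^2 + (13 + 24·x + 22·x^2 + 204·x^3 + 548·x^4 + 488·x^5 + 48·x^6 + 96·x^7)·Dx^3 + (-2 - 5·x - 14·x^2 + 2·x^3 - 13·x^4 + 92·x^5 + 48·x^6 + 16·x^7 + 16·x^8)·Dx^4  (order 4).
h: a_k = 0, 2, 0, 4/3, 13/6, 2, 8/5, 26/7, 211/28, 68/9, …
ICs: h(0) = 0, h′(0) = 2, h′′(0) = 0, h′′′(0) = 8.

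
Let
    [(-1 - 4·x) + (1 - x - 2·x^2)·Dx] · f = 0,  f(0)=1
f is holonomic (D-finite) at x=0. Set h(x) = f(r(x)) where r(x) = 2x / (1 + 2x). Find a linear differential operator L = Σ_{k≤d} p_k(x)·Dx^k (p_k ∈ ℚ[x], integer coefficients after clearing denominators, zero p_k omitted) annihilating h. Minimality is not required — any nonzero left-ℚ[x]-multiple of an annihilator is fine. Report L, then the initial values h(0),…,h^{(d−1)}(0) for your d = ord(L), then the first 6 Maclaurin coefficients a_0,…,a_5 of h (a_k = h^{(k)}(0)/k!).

L = (2 + 20·x) + (-1 - 4·x + 4·x^2 + 16·x^3)·Dx  (order 1).
h: a_k = 1, 2, 8, 0, 64, -128, …
ICs: h(0) = 1.

f: a_k = 1, 1, 3, 5, 11, 21, …
h₀=f(r): pull back L_f along r ⇒ L₀.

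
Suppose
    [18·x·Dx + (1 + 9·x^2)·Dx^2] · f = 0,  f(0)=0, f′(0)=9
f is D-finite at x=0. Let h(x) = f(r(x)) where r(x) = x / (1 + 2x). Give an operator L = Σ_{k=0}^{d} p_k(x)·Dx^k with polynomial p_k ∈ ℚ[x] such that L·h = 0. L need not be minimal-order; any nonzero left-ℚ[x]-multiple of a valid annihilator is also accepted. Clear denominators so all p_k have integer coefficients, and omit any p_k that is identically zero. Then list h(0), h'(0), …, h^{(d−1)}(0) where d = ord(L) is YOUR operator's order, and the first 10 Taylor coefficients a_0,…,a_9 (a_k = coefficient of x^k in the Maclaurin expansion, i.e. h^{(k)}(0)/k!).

f: a_k = 0, 9, 0, -27, 0, 729/5, 0, -6561/7, 0, 6561, …
h₀=f(r): pull back L_f along r ⇒ L₀.
L = (4 + 26·x)·Dx + (1 + 4·x + 13·x^2)·Dx^2  (order 2).
h: a_k = 0, 9, -18, 9, 90, -1791/5, 414, 13347/7, -10710, 18801, …
ICs: h(0) = 0, h′(0) = 9.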